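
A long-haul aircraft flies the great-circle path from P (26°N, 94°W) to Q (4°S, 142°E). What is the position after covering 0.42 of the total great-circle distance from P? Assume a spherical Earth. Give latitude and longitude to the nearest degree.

Convert each endpoint to a unit vector on the sphere (x = cos φ cos λ, y = cos φ sin λ, z = sin φ).
The central angle between the endpoints is δ = arccos(p₁·p₂) ≈ 2.132 rad (122.1°).
Interpolate at f = 0.42 with slerp weights a = sin((1−f)δ)/sin δ ≈ 1.116, b = sin(fδ)/sin δ ≈ 0.922.
p = a·p₁ + b·p₂ ≈ (-0.794, -0.434, 0.425); φ = arcsin(p_z) ≈ 25.13°, λ = atan2(p_y, p_x) ≈ -151.34°.

≈ (25°N, 151°W)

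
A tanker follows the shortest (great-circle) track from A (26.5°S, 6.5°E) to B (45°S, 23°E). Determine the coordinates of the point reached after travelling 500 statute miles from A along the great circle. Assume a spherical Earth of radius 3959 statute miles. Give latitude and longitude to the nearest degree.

≈ (33°S, 11°E)

Write both endpoints as unit vectors p₁, p₂ with components (cos φ cos λ, cos φ sin λ, sin φ).
The central angle between the endpoints is δ = arccos(p₁·p₂) ≈ 0.397 rad (22.7°). The total great-circle distance is δ·R ≈ 0.397 × 3959 ≈ 1571 mi, so the target fraction is f = 500/1571 ≈ 0.318.
Interpolate at f ≈ 0.318 with slerp weights a = sin((1−f)δ)/sin δ ≈ 0.692, b = sin(fδ)/sin δ ≈ 0.326.
p = a·p₁ + b·p₂ ≈ (0.827, 0.160, -0.539); φ = arcsin(p_z) ≈ -32.61°, λ = atan2(p_y, p_x) ≈ 10.96°.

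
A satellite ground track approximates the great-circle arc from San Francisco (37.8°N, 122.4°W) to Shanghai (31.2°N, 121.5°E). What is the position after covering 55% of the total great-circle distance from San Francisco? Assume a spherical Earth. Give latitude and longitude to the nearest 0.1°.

Write both endpoints as unit vectors p₁, p₂ with components (cos φ cos λ, cos φ sin λ, sin φ).
The central angle between the endpoints is δ = arccos(p₁·p₂) ≈ 1.551 rad (88.8°).
Interpolate at f = 0.55 with slerp weights a = sin((1−f)δ)/sin δ ≈ 0.643, b = sin(fδ)/sin δ ≈ 0.753.
p = a·p₁ + b·p₂ ≈ (-0.609, 0.121, 0.784); φ = arcsin(p_z) ≈ 51.64°, λ = atan2(p_y, p_x) ≈ 168.79°.

≈ (51.6°N, 168.8°E)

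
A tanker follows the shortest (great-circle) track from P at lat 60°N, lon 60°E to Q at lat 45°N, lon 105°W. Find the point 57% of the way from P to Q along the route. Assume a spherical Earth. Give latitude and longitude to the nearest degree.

Convert each endpoint to a unit vector on the sphere (x = cos φ cos λ, y = cos φ sin λ, z = sin φ).
The central angle between the endpoints is δ = arccos(p₁·p₂) ≈ 1.297 rad (74.3°).
Interpolate at f = 0.57 with slerp weights a = sin((1−f)δ)/sin δ ≈ 0.550, b = sin(fδ)/sin δ ≈ 0.700.
p = a·p₁ + b·p₂ ≈ (0.009, -0.240, 0.971); φ = arcsin(p_z) ≈ 76.11°, λ = atan2(p_y, p_x) ≈ -87.77°.

≈ lat 76°N, lon 88°W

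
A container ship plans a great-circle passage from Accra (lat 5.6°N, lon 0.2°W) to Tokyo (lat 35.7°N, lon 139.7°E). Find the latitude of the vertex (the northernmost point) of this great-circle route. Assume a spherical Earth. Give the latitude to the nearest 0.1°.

The great circle lies in the plane with unit normal n̂ = (p₁ × p₂)/|p₁ × p₂|.
Here n̂_z ≈ +0.629; the vertex latitude is φ_max = arccos|n̂_z| ≈ 51.0°.
Check via Clairaut: cos φ_max = |cos φ₁| · sin C = cos(5.6°)·sin(39.2°) ≈ 0.629, again giving ≈ 51.0°.

≈ 51.0°N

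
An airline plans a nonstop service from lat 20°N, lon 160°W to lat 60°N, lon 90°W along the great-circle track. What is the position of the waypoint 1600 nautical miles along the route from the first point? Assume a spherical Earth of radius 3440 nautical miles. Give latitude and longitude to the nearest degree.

Write both endpoints as unit vectors p₁, p₂ with components (cos φ cos λ, cos φ sin λ, sin φ).
The central angle between the endpoints is δ = arccos(p₁·p₂) ≈ 1.096 rad (62.8°). The total great-circle distance is δ·R ≈ 1.096 × 3440 ≈ 3771 nmi, so the target fraction is f = 1600/3771 ≈ 0.424.
Interpolate at f ≈ 0.424 with slerp weights a = sin((1−f)δ)/sin δ ≈ 0.663, b = sin(fδ)/sin δ ≈ 0.504.
p = a·p₁ + b·p₂ ≈ (-0.586, -0.465, 0.664); φ = arcsin(p_z) ≈ 41.57°, λ = atan2(p_y, p_x) ≈ -141.54°.

≈ lat 42°N, lon 142°W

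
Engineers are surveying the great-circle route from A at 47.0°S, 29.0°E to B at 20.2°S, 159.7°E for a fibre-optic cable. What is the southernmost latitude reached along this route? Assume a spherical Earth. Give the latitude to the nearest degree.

≈ 61°S

The great circle lies in the plane with unit normal n̂ = (p₁ × p₂)/|p₁ × p₂|.
Here n̂_z ≈ +0.492; the vertex latitude is φ_max = arccos|n̂_z| ≈ 60.5°.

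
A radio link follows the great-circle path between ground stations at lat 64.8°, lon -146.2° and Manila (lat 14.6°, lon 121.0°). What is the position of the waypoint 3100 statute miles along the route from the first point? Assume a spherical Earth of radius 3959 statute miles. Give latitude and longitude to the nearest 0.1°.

≈ lat 43.4°, lon 140.1°

Write both endpoints as unit vectors p₁, p₂ with components (cos φ cos λ, cos φ sin λ, sin φ).
The central angle between the endpoints is δ = arccos(p₁·p₂) ≈ 1.361 rad (78.0°). The total great-circle distance is δ·R ≈ 1.361 × 3959 ≈ 5389 mi, so the target fraction is f = 3100/5389 ≈ 0.575.
Interpolate at f ≈ 0.575 with slerp weights a = sin((1−f)δ)/sin δ ≈ 0.559, b = sin(fδ)/sin δ ≈ 0.721.
p = a·p₁ + b·p₂ ≈ (-0.557, 0.466, 0.687); φ = arcsin(p_z) ≈ 43.43°, λ = atan2(p_y, p_x) ≈ 140.10°.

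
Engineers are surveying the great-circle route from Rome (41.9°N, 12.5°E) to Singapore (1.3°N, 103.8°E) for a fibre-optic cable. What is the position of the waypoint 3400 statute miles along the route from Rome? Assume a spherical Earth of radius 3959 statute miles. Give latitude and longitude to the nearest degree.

The haversine formula gives a central angle δ ≈ 1.573 rad (90.1°) between the endpoints. The total great-circle distance is δ·R ≈ 1.573 × 3959 ≈ 6226 mi, so the target fraction is f = 3400/6226 ≈ 0.546.
Interpolate at f ≈ 0.546 with slerp weights a = sin((1−f)δ)/sin δ ≈ 0.655, b = sin(fδ)/sin δ ≈ 0.757.
p = a·p₁ + b·p₂ ≈ (0.295, 0.840, 0.454); φ = arcsin(p_z) ≈ 27.02°, λ = atan2(p_y, p_x) ≈ 70.65°.

≈ 27°N, 71°E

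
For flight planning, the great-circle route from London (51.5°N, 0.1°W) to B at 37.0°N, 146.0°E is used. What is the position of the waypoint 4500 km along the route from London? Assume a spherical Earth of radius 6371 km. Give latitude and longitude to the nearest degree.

Write both endpoints as unit vectors p₁, p₂ with components (cos φ cos λ, cos φ sin λ, sin φ).
The central angle between the endpoints is δ = arccos(p₁·p₂) ≈ 1.512 rad (86.7°). The total great-circle distance is δ·R ≈ 1.512 × 6371 ≈ 9636 km, so the target fraction is f = 4500/9636 ≈ 0.467.
Interpolate at f ≈ 0.467 with slerp weights a = sin((1−f)δ)/sin δ ≈ 0.723, b = sin(fδ)/sin δ ≈ 0.650.
p = a·p₁ + b·p₂ ≈ (0.020, 0.290, 0.957); φ = arcsin(p_z) ≈ 73.13°, λ = atan2(p_y, p_x) ≈ 86.15°.

≈ 73°N, 86°E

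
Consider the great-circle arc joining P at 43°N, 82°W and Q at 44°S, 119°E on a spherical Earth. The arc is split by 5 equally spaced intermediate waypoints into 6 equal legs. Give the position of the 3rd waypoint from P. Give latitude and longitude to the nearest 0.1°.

Write both endpoints as unit vectors p₁, p₂ with components (cos φ cos λ, cos φ sin λ, sin φ).
The central angle between the endpoints is δ = arccos(p₁·p₂) ≈ 2.876 rad (164.8°).
Interpolate at f = 3/6 with slerp weights a = sin((1−f)δ)/sin δ ≈ 3.775, b = sin(fδ)/sin δ ≈ 3.775.
p = a·p₁ + b·p₂ ≈ (-0.932, -0.359, -0.048); φ = arcsin(p_z) ≈ -2.74°, λ = atan2(p_y, p_x) ≈ -158.94°.

≈ 2.7°S, 158.9°W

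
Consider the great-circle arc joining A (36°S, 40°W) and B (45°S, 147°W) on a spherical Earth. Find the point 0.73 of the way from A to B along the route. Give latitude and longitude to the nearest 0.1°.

The haversine formula gives a central angle δ ≈ 1.320 rad (75.6°) between the endpoints.
Interpolate at f = 0.73 with slerp weights a = sin((1−f)δ)/sin δ ≈ 0.360, b = sin(fδ)/sin δ ≈ 0.848.
p = a·p₁ + b·p₂ ≈ (-0.280, -0.514, -0.811); φ = arcsin(p_z) ≈ -54.21°, λ = atan2(p_y, p_x) ≈ -118.55°.

≈ (54.2°S, 118.6°W)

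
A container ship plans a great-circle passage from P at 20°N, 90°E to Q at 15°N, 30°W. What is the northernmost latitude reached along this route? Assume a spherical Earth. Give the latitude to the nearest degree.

The great circle lies in the plane with unit normal n̂ = (p₁ × p₂)/|p₁ × p₂|.
Here n̂_z ≈ -0.844; the vertex latitude is φ_max = arccos|n̂_z| ≈ 32.4°.

≈ 32°N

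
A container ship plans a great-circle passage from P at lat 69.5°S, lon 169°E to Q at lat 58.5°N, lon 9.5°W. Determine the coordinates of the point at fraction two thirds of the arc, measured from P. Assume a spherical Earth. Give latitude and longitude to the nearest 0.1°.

≈ lat 2.2°N, lon 7.2°W

The haversine formula gives a central angle δ ≈ 2.949 rad (169.0°) between the endpoints.
Interpolate at f = 2/3 with slerp weights a = sin((1−f)δ)/sin δ ≈ 4.354, b = sin(fδ)/sin δ ≈ 4.828.
p = a·p₁ + b·p₂ ≈ (0.991, -0.125, 0.038); φ = arcsin(p_z) ≈ 2.20°, λ = atan2(p_y, p_x) ≈ -7.21°.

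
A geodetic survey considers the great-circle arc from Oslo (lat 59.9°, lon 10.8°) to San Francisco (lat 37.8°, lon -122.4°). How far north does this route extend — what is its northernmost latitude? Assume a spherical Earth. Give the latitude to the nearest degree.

≈ 73°

The great circle lies in the plane with unit normal n̂ = (p₁ × p₂)/|p₁ × p₂|.
Here n̂_z ≈ -0.299; the vertex latitude is φ_max = arccos|n̂_z| ≈ 72.6°.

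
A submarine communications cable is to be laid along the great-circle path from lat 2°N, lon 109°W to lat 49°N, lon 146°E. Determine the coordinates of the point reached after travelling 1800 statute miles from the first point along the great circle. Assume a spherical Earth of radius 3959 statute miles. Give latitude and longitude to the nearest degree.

≈ lat 22°N, lon 127°W

Convert each endpoint to a unit vector on the sphere (x = cos φ cos λ, y = cos φ sin λ, z = sin φ).
The central angle between the endpoints is δ = arccos(p₁·p₂) ≈ 1.715 rad (98.2°). The total great-circle distance is δ·R ≈ 1.715 × 3959 ≈ 6788 mi, so the target fraction is f = 1800/6788 ≈ 0.265.
Interpolate at f ≈ 0.265 with slerp weights a = sin((1−f)δ)/sin δ ≈ 0.962, b = sin(fδ)/sin δ ≈ 0.444.
p = a·p₁ + b·p₂ ≈ (-0.554, -0.746, 0.368); φ = arcsin(p_z) ≈ 21.62°, λ = atan2(p_y, p_x) ≈ -126.61°.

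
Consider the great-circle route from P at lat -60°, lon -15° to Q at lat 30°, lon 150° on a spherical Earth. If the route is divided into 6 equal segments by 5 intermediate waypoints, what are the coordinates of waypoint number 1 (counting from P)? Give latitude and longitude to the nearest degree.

≈ lat -77°, lon 40°

The haversine formula gives a central angle δ ≈ 2.589 rad (148.4°) between the endpoints.
Interpolate at f = 1/6 with slerp weights a = sin((1−f)δ)/sin δ ≈ 1.587, b = sin(fδ)/sin δ ≈ 0.797.
p = a·p₁ + b·p₂ ≈ (0.169, 0.140, -0.976); φ = arcsin(p_z) ≈ -77.35°, λ = atan2(p_y, p_x) ≈ 39.67°.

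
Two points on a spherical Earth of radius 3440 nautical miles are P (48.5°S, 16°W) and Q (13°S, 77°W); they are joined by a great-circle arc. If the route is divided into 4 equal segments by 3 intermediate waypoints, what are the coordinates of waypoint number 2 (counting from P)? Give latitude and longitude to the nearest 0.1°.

From cos δ = sin φ₁ sin φ₂ + cos φ₁ cos φ₂ cos Δλ, the central angle is δ ≈ 1.068 rad (61.2°).
Interpolate at f = 2/4 with slerp weights a = sin((1−f)δ)/sin δ ≈ 0.581, b = sin(fδ)/sin δ ≈ 0.581.
p = a·p₁ + b·p₂ ≈ (0.497, -0.658, -0.566); φ = arcsin(p_z) ≈ -34.46°, λ = atan2(p_y, p_x) ≈ -52.90°.

≈ (34.5°S, 52.9°W)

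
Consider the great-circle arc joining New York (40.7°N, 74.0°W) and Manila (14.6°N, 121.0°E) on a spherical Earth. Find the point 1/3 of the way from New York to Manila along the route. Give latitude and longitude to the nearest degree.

≈ 75°N, 124°W

The haversine formula gives a central angle δ ≈ 2.146 rad (123.0°) between the endpoints.
Interpolate at f = 1/3 with slerp weights a = sin((1−f)δ)/sin δ ≈ 1.180, b = sin(fδ)/sin δ ≈ 0.782.
p = a·p₁ + b·p₂ ≈ (-0.143, -0.212, 0.967); φ = arcsin(p_z) ≈ 75.20°, λ = atan2(p_y, p_x) ≈ -124.06°.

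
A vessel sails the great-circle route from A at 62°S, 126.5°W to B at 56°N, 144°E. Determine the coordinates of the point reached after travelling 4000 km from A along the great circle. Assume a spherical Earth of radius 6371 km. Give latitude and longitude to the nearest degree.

Convert each endpoint to a unit vector on the sphere (x = cos φ cos λ, y = cos φ sin λ, z = sin φ).
The central angle between the endpoints is δ = arccos(p₁·p₂) ≈ 2.389 rad (136.9°). The total great-circle distance is δ·R ≈ 2.389 × 6371 ≈ 15218 km, so the target fraction is f = 4000/15218 ≈ 0.263.
Interpolate at f ≈ 0.263 with slerp weights a = sin((1−f)δ)/sin δ ≈ 1.436, b = sin(fδ)/sin δ ≈ 0.859.
p = a·p₁ + b·p₂ ≈ (-0.790, -0.260, -0.556); φ = arcsin(p_z) ≈ -33.77°, λ = atan2(p_y, p_x) ≈ -161.80°.

≈ 34°S, 162°W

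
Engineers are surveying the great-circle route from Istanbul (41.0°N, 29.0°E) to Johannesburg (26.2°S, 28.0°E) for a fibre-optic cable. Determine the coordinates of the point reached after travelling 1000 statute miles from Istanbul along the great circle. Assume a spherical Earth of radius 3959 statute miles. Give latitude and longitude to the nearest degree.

≈ (27°N, 29°E)

Write both endpoints as unit vectors p₁, p₂ with components (cos φ cos λ, cos φ sin λ, sin φ).
The central angle between the endpoints is δ = arccos(p₁·p₂) ≈ 1.173 rad (67.2°). The total great-circle distance is δ·R ≈ 1.173 × 3959 ≈ 4644 mi, so the target fraction is f = 1000/4644 ≈ 0.215.
Interpolate at f ≈ 0.215 with slerp weights a = sin((1−f)δ)/sin δ ≈ 0.863, b = sin(fδ)/sin δ ≈ 0.271.
p = a·p₁ + b·p₂ ≈ (0.785, 0.430, 0.447); φ = arcsin(p_z) ≈ 26.53°, λ = atan2(p_y, p_x) ≈ 28.73°.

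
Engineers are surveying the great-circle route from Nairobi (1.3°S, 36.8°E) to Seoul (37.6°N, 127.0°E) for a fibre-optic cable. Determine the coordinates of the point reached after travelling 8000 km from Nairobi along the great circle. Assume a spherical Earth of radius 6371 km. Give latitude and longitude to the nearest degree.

Convert each endpoint to a unit vector on the sphere (x = cos φ cos λ, y = cos φ sin λ, z = sin φ).
The central angle between the endpoints is δ = arccos(p₁·p₂) ≈ 1.587 rad (91.0°). The total great-circle distance is δ·R ≈ 1.587 × 6371 ≈ 10113 km, so the target fraction is f = 8000/10113 ≈ 0.791.
Interpolate at f ≈ 0.791 with slerp weights a = sin((1−f)δ)/sin δ ≈ 0.326, b = sin(fδ)/sin δ ≈ 0.951.
p = a·p₁ + b·p₂ ≈ (-0.193, 0.797, 0.573); φ = arcsin(p_z) ≈ 34.95°, λ = atan2(p_y, p_x) ≈ 103.59°.

≈ (35°N, 104°E)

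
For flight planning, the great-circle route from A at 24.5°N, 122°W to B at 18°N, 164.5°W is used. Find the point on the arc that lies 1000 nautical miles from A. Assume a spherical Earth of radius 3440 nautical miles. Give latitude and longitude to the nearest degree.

≈ 23°N, 140°W

From cos δ = sin φ₁ sin φ₂ + cos φ₁ cos φ₂ cos Δλ, the central angle is δ ≈ 0.698 rad (40.0°). The total great-circle distance is δ·R ≈ 0.698 × 3440 ≈ 2401 nmi, so the target fraction is f = 1000/2401 ≈ 0.417.
Interpolate at f ≈ 0.417 with slerp weights a = sin((1−f)δ)/sin δ ≈ 0.616, b = sin(fδ)/sin δ ≈ 0.446.
p = a·p₁ + b·p₂ ≈ (-0.706, -0.589, 0.393); φ = arcsin(p_z) ≈ 23.17°, λ = atan2(p_y, p_x) ≈ -140.16°.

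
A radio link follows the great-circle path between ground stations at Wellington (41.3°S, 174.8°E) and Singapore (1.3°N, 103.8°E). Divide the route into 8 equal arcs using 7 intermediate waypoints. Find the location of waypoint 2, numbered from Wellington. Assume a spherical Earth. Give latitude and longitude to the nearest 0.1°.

Write both endpoints as unit vectors p₁, p₂ with components (cos φ cos λ, cos φ sin λ, sin φ).
The central angle between the endpoints is δ = arccos(p₁·p₂) ≈ 1.339 rad (76.7°).
Interpolate at f = 2/8 with slerp weights a = sin((1−f)δ)/sin δ ≈ 0.867, b = sin(fδ)/sin δ ≈ 0.338.
p = a·p₁ + b·p₂ ≈ (-0.729, 0.387, -0.565); φ = arcsin(p_z) ≈ -34.37°, λ = atan2(p_y, p_x) ≈ 152.06°.

≈ 34.4°S, 152.1°E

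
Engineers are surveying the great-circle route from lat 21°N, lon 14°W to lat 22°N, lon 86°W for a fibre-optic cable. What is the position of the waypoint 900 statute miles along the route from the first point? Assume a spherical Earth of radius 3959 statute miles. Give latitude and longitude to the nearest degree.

≈ lat 24°N, lon 28°W

Convert each endpoint to a unit vector on the sphere (x = cos φ cos λ, y = cos φ sin λ, z = sin φ).
The central angle between the endpoints is δ = arccos(p₁·p₂) ≈ 1.157 rad (66.3°). The total great-circle distance is δ·R ≈ 1.157 × 3959 ≈ 4582 mi, so the target fraction is f = 900/4582 ≈ 0.196.
Interpolate at f ≈ 0.196 with slerp weights a = sin((1−f)δ)/sin δ ≈ 0.875, b = sin(fδ)/sin δ ≈ 0.246.
p = a·p₁ + b·p₂ ≈ (0.809, -0.425, 0.406); φ = arcsin(p_z) ≈ 23.95°, λ = atan2(p_y, p_x) ≈ -27.74°.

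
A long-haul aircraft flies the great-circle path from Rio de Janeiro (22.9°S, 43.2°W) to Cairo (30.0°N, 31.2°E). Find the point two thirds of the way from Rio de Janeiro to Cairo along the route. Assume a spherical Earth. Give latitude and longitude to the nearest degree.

Convert each endpoint to a unit vector on the sphere (x = cos φ cos λ, y = cos φ sin λ, z = sin φ).
The central angle between the endpoints is δ = arccos(p₁·p₂) ≈ 1.551 rad (88.9°).
Interpolate at f = 2/3 with slerp weights a = sin((1−f)δ)/sin δ ≈ 0.494, b = sin(fδ)/sin δ ≈ 0.859.
p = a·p₁ + b·p₂ ≈ (0.969, 0.074, 0.237); φ = arcsin(p_z) ≈ 13.73°, λ = atan2(p_y, p_x) ≈ 4.36°.

≈ 14°N, 4°E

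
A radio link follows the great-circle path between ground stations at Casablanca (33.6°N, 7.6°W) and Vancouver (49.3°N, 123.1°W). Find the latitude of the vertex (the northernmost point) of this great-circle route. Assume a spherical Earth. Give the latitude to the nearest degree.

The great circle lies in the plane with unit normal n̂ = (p₁ × p₂)/|p₁ × p₂|.
Here n̂_z ≈ -0.499; the vertex latitude is φ_max = arccos|n̂_z| ≈ 60.1°.
Check via Clairaut: cos φ_max = |cos φ₁| · sin C = cos(33.6°)·sin(36.8°) ≈ 0.499, again giving ≈ 60.1°.

≈ 60°N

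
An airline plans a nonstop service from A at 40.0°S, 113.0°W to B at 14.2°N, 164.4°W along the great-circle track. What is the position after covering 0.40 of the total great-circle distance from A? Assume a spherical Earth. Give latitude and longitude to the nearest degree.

≈ 20°S, 137°W

The haversine formula gives a central angle δ ≈ 1.260 rad (72.2°) between the endpoints.
Interpolate at f = 0.40 with slerp weights a = sin((1−f)δ)/sin δ ≈ 0.721, b = sin(fδ)/sin δ ≈ 0.507.
p = a·p₁ + b·p₂ ≈ (-0.689, -0.640, -0.339); φ = arcsin(p_z) ≈ -19.80°, λ = atan2(p_y, p_x) ≈ -137.11°.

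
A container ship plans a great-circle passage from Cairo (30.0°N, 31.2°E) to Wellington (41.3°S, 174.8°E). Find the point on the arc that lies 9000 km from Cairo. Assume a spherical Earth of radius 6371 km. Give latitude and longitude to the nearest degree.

Convert each endpoint to a unit vector on the sphere (x = cos φ cos λ, y = cos φ sin λ, z = sin φ).
The central angle between the endpoints is δ = arccos(p₁·p₂) ≈ 2.594 rad (148.6°). The total great-circle distance is δ·R ≈ 2.594 × 6371 ≈ 16525 km, so the target fraction is f = 9000/16525 ≈ 0.545.
Interpolate at f ≈ 0.545 with slerp weights a = sin((1−f)δ)/sin δ ≈ 1.776, b = sin(fδ)/sin δ ≈ 1.896.
p = a·p₁ + b·p₂ ≈ (-0.103, 0.926, -0.363); φ = arcsin(p_z) ≈ -21.31°, λ = atan2(p_y, p_x) ≈ 96.34°.

≈ 21°S, 96°E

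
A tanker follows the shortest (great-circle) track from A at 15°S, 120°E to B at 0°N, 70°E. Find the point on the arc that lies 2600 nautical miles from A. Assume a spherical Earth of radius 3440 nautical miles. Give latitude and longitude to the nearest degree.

≈ 3°S, 78°E

Write both endpoints as unit vectors p₁, p₂ with components (cos φ cos λ, cos φ sin λ, sin φ).
The central angle between the endpoints is δ = arccos(p₁·p₂) ≈ 0.901 rad (51.6°). The total great-circle distance is δ·R ≈ 0.901 × 3440 ≈ 3099 nmi, so the target fraction is f = 2600/3099 ≈ 0.839.
Interpolate at f ≈ 0.839 with slerp weights a = sin((1−f)δ)/sin δ ≈ 0.184, b = sin(fδ)/sin δ ≈ 0.875.
p = a·p₁ + b·p₂ ≈ (0.210, 0.976, -0.048); φ = arcsin(p_z) ≈ -2.74°, λ = atan2(p_y, p_x) ≈ 77.85°.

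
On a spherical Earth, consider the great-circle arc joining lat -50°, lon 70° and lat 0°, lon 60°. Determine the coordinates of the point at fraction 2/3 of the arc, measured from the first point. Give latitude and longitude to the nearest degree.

Write both endpoints as unit vectors p₁, p₂ with components (cos φ cos λ, cos φ sin λ, sin φ).
The central angle between the endpoints is δ = arccos(p₁·p₂) ≈ 0.885 rad (50.7°).
Interpolate at f = 2/3 with slerp weights a = sin((1−f)δ)/sin δ ≈ 0.376, b = sin(fδ)/sin δ ≈ 0.719.
p = a·p₁ + b·p₂ ≈ (0.442, 0.850, -0.288); φ = arcsin(p_z) ≈ -16.73°, λ = atan2(p_y, p_x) ≈ 62.51°.

≈ lat -17°, lon 63°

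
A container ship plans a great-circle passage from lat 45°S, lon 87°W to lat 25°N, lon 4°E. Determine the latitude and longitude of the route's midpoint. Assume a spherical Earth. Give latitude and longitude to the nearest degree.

≈ lat 14°S, lon 34°W

Write both endpoints as unit vectors p₁, p₂ with components (cos φ cos λ, cos φ sin λ, sin φ).
The central angle between the endpoints is δ = arccos(p₁·p₂) ≈ 1.886 rad (108.1°).
Interpolate at f = 1/2 with slerp weights a = sin((1−f)δ)/sin δ ≈ 0.851, b = sin(fδ)/sin δ ≈ 0.851.
p = a·p₁ + b·p₂ ≈ (0.801, -0.547, -0.242); φ = arcsin(p_z) ≈ -14.02°, λ = atan2(p_y, p_x) ≈ -34.34°.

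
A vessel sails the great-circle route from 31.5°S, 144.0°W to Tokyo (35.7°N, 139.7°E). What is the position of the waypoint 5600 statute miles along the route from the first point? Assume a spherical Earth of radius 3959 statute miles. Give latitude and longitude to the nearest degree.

≈ 25°N, 155°E

The haversine formula gives a central angle δ ≈ 1.712 rad (98.1°) between the endpoints. The total great-circle distance is δ·R ≈ 1.712 × 3959 ≈ 6779 mi, so the target fraction is f = 5600/6779 ≈ 0.826.
Interpolate at f ≈ 0.826 with slerp weights a = sin((1−f)δ)/sin δ ≈ 0.296, b = sin(fδ)/sin δ ≈ 0.998.
p = a·p₁ + b·p₂ ≈ (-0.822, 0.376, 0.427); φ = arcsin(p_z) ≈ 25.31°, λ = atan2(p_y, p_x) ≈ 155.45°.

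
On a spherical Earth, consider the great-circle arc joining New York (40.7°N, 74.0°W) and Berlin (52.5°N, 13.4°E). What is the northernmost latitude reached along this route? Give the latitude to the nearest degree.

The great circle lies in the plane with unit normal n̂ = (p₁ × p₂)/|p₁ × p₂|.
Here n̂_z ≈ +0.547; the vertex latitude is φ_max = arccos|n̂_z| ≈ 56.8°.
Check via Clairaut: cos φ_max = |cos φ₁| · sin C = cos(40.7°)·sin(46.2°) ≈ 0.547, again giving ≈ 56.8°.

≈ 57°N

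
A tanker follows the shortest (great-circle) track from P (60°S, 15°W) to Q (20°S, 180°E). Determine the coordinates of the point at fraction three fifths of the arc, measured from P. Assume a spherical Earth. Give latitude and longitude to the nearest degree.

From cos δ = sin φ₁ sin φ₂ + cos φ₁ cos φ₂ cos Δλ, the central angle is δ ≈ 1.729 rad (99.1°).
Interpolate at f = 3/5 with slerp weights a = sin((1−f)δ)/sin δ ≈ 0.646, b = sin(fδ)/sin δ ≈ 0.872.
p = a·p₁ + b·p₂ ≈ (-0.507, -0.084, -0.858); φ = arcsin(p_z) ≈ -59.05°, λ = atan2(p_y, p_x) ≈ -170.65°.

≈ (59°S, 171°W)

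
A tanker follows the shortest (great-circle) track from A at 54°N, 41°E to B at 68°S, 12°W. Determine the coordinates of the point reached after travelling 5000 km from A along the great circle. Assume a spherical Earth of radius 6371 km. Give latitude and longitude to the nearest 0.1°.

≈ 10.9°N, 25.1°E

Convert each endpoint to a unit vector on the sphere (x = cos φ cos λ, y = cos φ sin λ, z = sin φ).
The central angle between the endpoints is δ = arccos(p₁·p₂) ≈ 2.236 rad (128.1°). The total great-circle distance is δ·R ≈ 2.236 × 6371 ≈ 14249 km, so the target fraction is f = 5000/14249 ≈ 0.351.
Interpolate at f ≈ 0.351 with slerp weights a = sin((1−f)δ)/sin δ ≈ 1.262, b = sin(fδ)/sin δ ≈ 0.899.
p = a·p₁ + b·p₂ ≈ (0.889, 0.417, 0.188); φ = arcsin(p_z) ≈ 10.85°, λ = atan2(p_y, p_x) ≈ 25.11°.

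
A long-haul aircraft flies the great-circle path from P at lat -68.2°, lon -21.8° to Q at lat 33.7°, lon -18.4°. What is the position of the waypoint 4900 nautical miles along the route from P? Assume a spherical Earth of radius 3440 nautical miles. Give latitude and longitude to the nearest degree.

≈ lat 13°, lon -19°

The haversine formula gives a central angle δ ≈ 1.779 rad (101.9°) between the endpoints. The total great-circle distance is δ·R ≈ 1.779 × 3440 ≈ 6120 nmi, so the target fraction is f = 4900/6120 ≈ 0.801.
Interpolate at f ≈ 0.801 with slerp weights a = sin((1−f)δ)/sin δ ≈ 0.355, b = sin(fδ)/sin δ ≈ 1.011.
p = a·p₁ + b·p₂ ≈ (0.921, -0.314, 0.232); φ = arcsin(p_z) ≈ 13.39°, λ = atan2(p_y, p_x) ≈ -18.86°.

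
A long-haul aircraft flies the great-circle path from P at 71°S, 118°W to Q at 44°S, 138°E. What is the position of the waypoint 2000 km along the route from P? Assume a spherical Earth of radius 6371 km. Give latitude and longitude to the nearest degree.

Write both endpoints as unit vectors p₁, p₂ with components (cos φ cos λ, cos φ sin λ, sin φ).
The central angle between the endpoints is δ = arccos(p₁·p₂) ≈ 0.927 rad (53.1°). The total great-circle distance is δ·R ≈ 0.927 × 6371 ≈ 5907 km, so the target fraction is f = 2000/5907 ≈ 0.339.
Interpolate at f ≈ 0.339 with slerp weights a = sin((1−f)δ)/sin δ ≈ 0.719, b = sin(fδ)/sin δ ≈ 0.386.
p = a·p₁ + b·p₂ ≈ (-0.316, -0.021, -0.948); φ = arcsin(p_z) ≈ -71.52°, λ = atan2(p_y, p_x) ≈ -176.20°.

≈ 72°S, 176°W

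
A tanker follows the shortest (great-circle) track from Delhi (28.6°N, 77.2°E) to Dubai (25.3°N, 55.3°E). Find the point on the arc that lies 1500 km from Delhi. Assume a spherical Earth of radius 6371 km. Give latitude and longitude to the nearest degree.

≈ 27°N, 62°E

Write both endpoints as unit vectors p₁, p₂ with components (cos φ cos λ, cos φ sin λ, sin φ).
The central angle between the endpoints is δ = arccos(p₁·p₂) ≈ 0.345 rad (19.8°). The total great-circle distance is δ·R ≈ 0.345 × 6371 ≈ 2198 km, so the target fraction is f = 1500/2198 ≈ 0.682.
Interpolate at f ≈ 0.682 with slerp weights a = sin((1−f)δ)/sin δ ≈ 0.323, b = sin(fδ)/sin δ ≈ 0.690.
p = a·p₁ + b·p₂ ≈ (0.418, 0.789, 0.450); φ = arcsin(p_z) ≈ 26.71°, λ = atan2(p_y, p_x) ≈ 62.11°.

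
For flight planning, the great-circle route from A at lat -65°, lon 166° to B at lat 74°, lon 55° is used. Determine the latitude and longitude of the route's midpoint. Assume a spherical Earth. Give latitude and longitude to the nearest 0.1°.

The haversine formula gives a central angle δ ≈ 2.721 rad (155.9°) between the endpoints.
Interpolate at f = 1/2 with slerp weights a = sin((1−f)δ)/sin δ ≈ 2.397, b = sin(fδ)/sin δ ≈ 2.397.
p = a·p₁ + b·p₂ ≈ (-0.604, 0.786, 0.132); φ = arcsin(p_z) ≈ 7.57°, λ = atan2(p_y, p_x) ≈ 127.53°.

≈ lat 7.6°, lon 127.5°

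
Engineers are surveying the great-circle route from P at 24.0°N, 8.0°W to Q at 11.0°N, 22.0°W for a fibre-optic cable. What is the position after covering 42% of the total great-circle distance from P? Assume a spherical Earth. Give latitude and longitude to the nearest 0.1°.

The haversine formula gives a central angle δ ≈ 0.325 rad (18.6°) between the endpoints.
Interpolate at f = 0.42 with slerp weights a = sin((1−f)δ)/sin δ ≈ 0.587, b = sin(fδ)/sin δ ≈ 0.426.
p = a·p₁ + b·p₂ ≈ (0.919, -0.231, 0.320); φ = arcsin(p_z) ≈ 18.66°, λ = atan2(p_y, p_x) ≈ -14.13°.

≈ 18.7°N, 14.1°W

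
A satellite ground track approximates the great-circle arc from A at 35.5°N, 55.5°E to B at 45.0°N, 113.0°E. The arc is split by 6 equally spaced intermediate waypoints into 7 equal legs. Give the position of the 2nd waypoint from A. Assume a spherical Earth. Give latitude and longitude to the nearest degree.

≈ 41°N, 70°E

Write both endpoints as unit vectors p₁, p₂ with components (cos φ cos λ, cos φ sin λ, sin φ).
The central angle between the endpoints is δ = arccos(p₁·p₂) ≈ 0.767 rad (44.0°).
Interpolate at f = 2/7 with slerp weights a = sin((1−f)δ)/sin δ ≈ 0.751, b = sin(fδ)/sin δ ≈ 0.313.
p = a·p₁ + b·p₂ ≈ (0.260, 0.707, 0.657); φ = arcsin(p_z) ≈ 41.10°, λ = atan2(p_y, p_x) ≈ 69.85°.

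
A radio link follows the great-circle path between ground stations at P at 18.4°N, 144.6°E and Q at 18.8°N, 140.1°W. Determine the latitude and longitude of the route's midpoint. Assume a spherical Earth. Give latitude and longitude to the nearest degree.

≈ 23°N, 178°W

Convert each endpoint to a unit vector on the sphere (x = cos φ cos λ, y = cos φ sin λ, z = sin φ).
The central angle between the endpoints is δ = arccos(p₁·p₂) ≈ 1.235 rad (70.8°).
Interpolate at f = 1/2 with slerp weights a = sin((1−f)δ)/sin δ ≈ 0.613, b = sin(fδ)/sin δ ≈ 0.613.
p = a·p₁ + b·p₂ ≈ (-0.920, -0.035, 0.391); φ = arcsin(p_z) ≈ 23.03°, λ = atan2(p_y, p_x) ≈ -177.80°.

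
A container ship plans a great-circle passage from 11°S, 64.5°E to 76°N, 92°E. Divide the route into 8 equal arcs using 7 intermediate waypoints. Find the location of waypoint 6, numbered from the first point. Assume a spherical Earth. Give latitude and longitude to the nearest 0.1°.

The haversine formula gives a central angle δ ≈ 1.545 rad (88.5°) between the endpoints.
Interpolate at f = 6/8 with slerp weights a = sin((1−f)δ)/sin δ ≈ 0.377, b = sin(fδ)/sin δ ≈ 0.917.
p = a·p₁ + b·p₂ ≈ (0.152, 0.556, 0.818); φ = arcsin(p_z) ≈ 54.84°, λ = atan2(p_y, p_x) ≈ 74.74°.

≈ 54.8°N, 74.7°E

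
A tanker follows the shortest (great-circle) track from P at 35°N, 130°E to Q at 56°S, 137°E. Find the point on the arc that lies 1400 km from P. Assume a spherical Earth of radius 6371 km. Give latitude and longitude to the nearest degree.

Write both endpoints as unit vectors p₁, p₂ with components (cos φ cos λ, cos φ sin λ, sin φ).
The central angle between the endpoints is δ = arccos(p₁·p₂) ≈ 1.592 rad (91.2°). The total great-circle distance is δ·R ≈ 1.592 × 6371 ≈ 10140 km, so the target fraction is f = 1400/10140 ≈ 0.138.
Interpolate at f ≈ 0.138 with slerp weights a = sin((1−f)δ)/sin δ ≈ 0.981, b = sin(fδ)/sin δ ≈ 0.218.
p = a·p₁ + b·p₂ ≈ (-0.605, 0.698, 0.382); φ = arcsin(p_z) ≈ 22.44°, λ = atan2(p_y, p_x) ≈ 130.92°.

≈ 22°N, 131°E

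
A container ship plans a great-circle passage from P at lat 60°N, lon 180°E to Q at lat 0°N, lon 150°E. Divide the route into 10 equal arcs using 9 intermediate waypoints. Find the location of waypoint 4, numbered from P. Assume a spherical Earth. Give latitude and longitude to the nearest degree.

The haversine formula gives a central angle δ ≈ 1.123 rad (64.3°) between the endpoints.
Interpolate at f = 4/10 with slerp weights a = sin((1−f)δ)/sin δ ≈ 0.692, b = sin(fδ)/sin δ ≈ 0.482.
p = a·p₁ + b·p₂ ≈ (-0.763, 0.241, 0.599); φ = arcsin(p_z) ≈ 36.83°, λ = atan2(p_y, p_x) ≈ 162.49°.

≈ lat 37°N, lon 162°E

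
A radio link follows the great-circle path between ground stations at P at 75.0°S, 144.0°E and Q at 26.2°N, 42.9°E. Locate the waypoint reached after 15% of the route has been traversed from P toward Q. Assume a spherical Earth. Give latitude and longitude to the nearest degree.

≈ 68°S, 91°E

Convert each endpoint to a unit vector on the sphere (x = cos φ cos λ, y = cos φ sin λ, z = sin φ).
The central angle between the endpoints is δ = arccos(p₁·p₂) ≈ 2.061 rad (118.1°).
Interpolate at f = 0.15 with slerp weights a = sin((1−f)δ)/sin δ ≈ 1.115, b = sin(fδ)/sin δ ≈ 0.345.
p = a·p₁ + b·p₂ ≈ (-0.007, 0.380, -0.925); φ = arcsin(p_z) ≈ -67.64°, λ = atan2(p_y, p_x) ≈ 91.01°.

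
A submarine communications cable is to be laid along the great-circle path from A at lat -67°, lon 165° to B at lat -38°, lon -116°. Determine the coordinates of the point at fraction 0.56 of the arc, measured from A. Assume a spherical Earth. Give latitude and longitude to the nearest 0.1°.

≈ lat -56.3°, lon -135.9°

Write both endpoints as unit vectors p₁, p₂ with components (cos φ cos λ, cos φ sin λ, sin φ).
The central angle between the endpoints is δ = arccos(p₁·p₂) ≈ 0.895 rad (51.3°).
Interpolate at f = 0.56 with slerp weights a = sin((1−f)δ)/sin δ ≈ 0.492, b = sin(fδ)/sin δ ≈ 0.616.
p = a·p₁ + b·p₂ ≈ (-0.398, -0.386, -0.832); φ = arcsin(p_z) ≈ -56.29°, λ = atan2(p_y, p_x) ≈ -135.87°.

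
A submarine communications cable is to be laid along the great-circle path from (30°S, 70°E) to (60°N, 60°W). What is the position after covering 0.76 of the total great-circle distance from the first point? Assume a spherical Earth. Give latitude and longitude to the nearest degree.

Write both endpoints as unit vectors p₁, p₂ with components (cos φ cos λ, cos φ sin λ, sin φ).
The central angle between the endpoints is δ = arccos(p₁·p₂) ≈ 2.362 rad (135.3°).
Interpolate at f = 0.76 with slerp weights a = sin((1−f)δ)/sin δ ≈ 0.764, b = sin(fδ)/sin δ ≈ 1.387.
p = a·p₁ + b·p₂ ≈ (0.573, 0.021, 0.819); φ = arcsin(p_z) ≈ 55.01°, λ = atan2(p_y, p_x) ≈ 2.12°.

≈ (55°N, 2°E)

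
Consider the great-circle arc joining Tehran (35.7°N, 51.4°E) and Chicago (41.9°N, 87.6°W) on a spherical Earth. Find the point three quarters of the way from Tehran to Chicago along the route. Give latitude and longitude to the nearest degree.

The haversine formula gives a central angle δ ≈ 1.637 rad (93.8°) between the endpoints.
Interpolate at f = 3/4 with slerp weights a = sin((1−f)δ)/sin δ ≈ 0.399, b = sin(fδ)/sin δ ≈ 0.944.
p = a·p₁ + b·p₂ ≈ (0.232, -0.449, 0.863); φ = arcsin(p_z) ≈ 59.67°, λ = atan2(p_y, p_x) ≈ -62.71°.

≈ 60°N, 63°W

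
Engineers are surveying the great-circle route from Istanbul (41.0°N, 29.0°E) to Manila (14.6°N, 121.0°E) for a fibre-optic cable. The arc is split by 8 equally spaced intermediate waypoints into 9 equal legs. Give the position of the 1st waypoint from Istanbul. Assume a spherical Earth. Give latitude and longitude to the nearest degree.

≈ (42°N, 41°E)

Write both endpoints as unit vectors p₁, p₂ with components (cos φ cos λ, cos φ sin λ, sin φ).
The central angle between the endpoints is δ = arccos(p₁·p₂) ≈ 1.430 rad (82.0°).
Interpolate at f = 1/9 with slerp weights a = sin((1−f)δ)/sin δ ≈ 0.965, b = sin(fδ)/sin δ ≈ 0.160.
p = a·p₁ + b·p₂ ≈ (0.557, 0.486, 0.673); φ = arcsin(p_z) ≈ 42.33°, λ = atan2(p_y, p_x) ≈ 41.07°.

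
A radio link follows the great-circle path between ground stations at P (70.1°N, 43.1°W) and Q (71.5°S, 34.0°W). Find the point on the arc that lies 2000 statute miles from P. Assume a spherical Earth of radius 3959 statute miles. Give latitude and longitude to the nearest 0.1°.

The haversine formula gives a central angle δ ≈ 2.474 rad (141.7°) between the endpoints. The total great-circle distance is δ·R ≈ 2.474 × 3959 ≈ 9793 mi, so the target fraction is f = 2000/9793 ≈ 0.204.
Interpolate at f ≈ 0.204 with slerp weights a = sin((1−f)δ)/sin δ ≈ 1.488, b = sin(fδ)/sin δ ≈ 0.781.
p = a·p₁ + b·p₂ ≈ (0.575, -0.485, 0.659); φ = arcsin(p_z) ≈ 41.20°, λ = atan2(p_y, p_x) ≈ -40.11°.

≈ (41.2°N, 40.1°W)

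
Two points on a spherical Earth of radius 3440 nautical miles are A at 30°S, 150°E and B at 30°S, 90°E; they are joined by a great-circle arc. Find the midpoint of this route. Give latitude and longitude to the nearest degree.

From cos δ = sin φ₁ sin φ₂ + cos φ₁ cos φ₂ cos Δλ, the central angle is δ ≈ 0.896 rad (51.3°).
Interpolate at f = 1/2 with slerp weights a = sin((1−f)δ)/sin δ ≈ 0.555, b = sin(fδ)/sin δ ≈ 0.555.
p = a·p₁ + b·p₂ ≈ (-0.416, 0.721, -0.555); φ = arcsin(p_z) ≈ -33.69°, λ = atan2(p_y, p_x) ≈ 120.00°.

≈ 34°S, 120°E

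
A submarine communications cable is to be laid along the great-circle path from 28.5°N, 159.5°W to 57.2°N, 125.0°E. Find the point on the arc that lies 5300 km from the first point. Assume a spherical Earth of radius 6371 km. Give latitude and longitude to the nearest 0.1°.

The haversine formula gives a central angle δ ≈ 1.024 rad (58.6°) between the endpoints. The total great-circle distance is δ·R ≈ 1.024 × 6371 ≈ 6521 km, so the target fraction is f = 5300/6521 ≈ 0.813.
Interpolate at f ≈ 0.813 with slerp weights a = sin((1−f)δ)/sin δ ≈ 0.223, b = sin(fδ)/sin δ ≈ 0.866.
p = a·p₁ + b·p₂ ≈ (-0.453, 0.315, 0.834); φ = arcsin(p_z) ≈ 56.52°, λ = atan2(p_y, p_x) ≈ 145.13°.

≈ 56.5°N, 145.1°E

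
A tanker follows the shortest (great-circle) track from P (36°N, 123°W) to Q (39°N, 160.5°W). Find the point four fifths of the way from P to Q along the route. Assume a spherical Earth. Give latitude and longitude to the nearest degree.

≈ (39°N, 153°W)

From cos δ = sin φ₁ sin φ₂ + cos φ₁ cos φ₂ cos Δλ, the central angle is δ ≈ 0.518 rad (29.7°).
Interpolate at f = 4/5 with slerp weights a = sin((1−f)δ)/sin δ ≈ 0.209, b = sin(fδ)/sin δ ≈ 0.813.
p = a·p₁ + b·p₂ ≈ (-0.688, -0.353, 0.635); φ = arcsin(p_z) ≈ 39.38°, λ = atan2(p_y, p_x) ≈ -152.85°.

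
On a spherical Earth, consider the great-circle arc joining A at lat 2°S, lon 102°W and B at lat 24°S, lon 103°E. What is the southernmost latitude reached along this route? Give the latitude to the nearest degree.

≈ 48°S

The great circle lies in the plane with unit normal n̂ = (p₁ × p₂)/|p₁ × p₂|.
Here n̂_z ≈ -0.663; the vertex latitude is φ_max = arccos|n̂_z| ≈ 48.5°.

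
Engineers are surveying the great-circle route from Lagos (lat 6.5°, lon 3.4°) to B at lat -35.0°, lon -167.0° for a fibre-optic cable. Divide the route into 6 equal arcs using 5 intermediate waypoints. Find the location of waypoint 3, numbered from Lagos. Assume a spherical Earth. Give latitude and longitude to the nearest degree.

The haversine formula gives a central angle δ ≈ 2.621 rad (150.2°) between the endpoints.
Interpolate at f = 3/6 with slerp weights a = sin((1−f)δ)/sin δ ≈ 1.942, b = sin(fδ)/sin δ ≈ 1.942.
p = a·p₁ + b·p₂ ≈ (0.376, -0.243, -0.894); φ = arcsin(p_z) ≈ -63.38°, λ = atan2(p_y, p_x) ≈ -32.91°.

≈ lat -63°, lon -33°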